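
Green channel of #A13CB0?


Color: #A13CB0
R = A1 = 161
G = 3C = 60
B = B0 = 176
Green = 60


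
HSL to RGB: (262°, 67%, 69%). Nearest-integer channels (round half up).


H=262°, S=0.67, L=0.69
C = (1-|2L-1|)×S = (1-|0.38|)×0.67 = 0.4154
H' = H/60 = 262/60 ≈ 4.3667; X = C×(1-|H' mod 2 - 1|) ≈ 0.1523
m = L - C/2 = 0.69 - 0.2077 = 0.4823
Sector ⌊H'⌋ = 4 → (R',G',B') = (≈0.1523, 0.0, 0.4154)
RGB = ((R'+m)×255, (G'+m)×255, (B'+m)×255) = (161.8264, 122.9865, 228.9135)
Round half up → RGB(162, 123, 229)


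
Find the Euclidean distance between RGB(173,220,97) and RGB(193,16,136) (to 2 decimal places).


d = √[(R₁-R₂)² + (G₁-G₂)² + (B₁-B₂)²]
d = √[(173-193)² + (220-16)² + (97-136)²]
d = √[400 + 41616 + 1521]
d = √43537
d ≈ 208.66


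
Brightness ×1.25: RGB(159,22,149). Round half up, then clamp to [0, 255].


Multiply each channel by 1.25, round half up, clamp to [0, 255]
R: 159×1.25 = 198.75 → round → 199
G: 22×1.25 = 27.5 → round → 28
B: 149×1.25 = 186.25 → round → 186
= RGB(199, 28, 186)


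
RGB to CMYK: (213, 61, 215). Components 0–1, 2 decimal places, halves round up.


R'=213/255≈0.8353, G'=61/255≈0.2392, B'=215/255≈0.8431
K = 1 - max(R',G',B') = 1 - 215/255 = 40/255 = 0.15686… → 0.16
(1-R'-K)/(1-K) simplifies to (max-R)/max with max = 215:
C = (215-213)/215 = 2/215 = 0.00930… → 0.01
M = (215-61)/215 = 154/215 = 0.71627… → 0.72
Y = (215-215)/215 = 0/215 = 0 → 0.00
= CMYK(0.01, 0.72, 0.00, 0.16)


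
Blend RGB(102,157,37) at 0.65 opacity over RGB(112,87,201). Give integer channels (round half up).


C = α×F + (1-α)×B, with 1-α = 0.35
R: 0.65×102 + 0.35×112 = 66.30 + 39.20 = 105.50 → 106
G: 0.65×157 + 0.35×87 = 102.05 + 30.45 = 132.50 → 133
B: 0.65×37 + 0.35×201 = 24.05 + 70.35 = 94.40 → 94
= RGB(106, 133, 94)


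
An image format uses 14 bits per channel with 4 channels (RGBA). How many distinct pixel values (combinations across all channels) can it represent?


Total bits = 14 bits/channel × 4 channels = 56 bits
Distinct pixel values = 2^56
= 72,057,594,037,927,936 pixel values


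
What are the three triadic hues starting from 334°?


Triadic: equally spaced at 120° intervals
H1 = 334°
H2 = (334 + 120) mod 360 = 94°
H3 = (334 + 240) mod 360 = 214°
Triadic = 334°, 94°, 214°


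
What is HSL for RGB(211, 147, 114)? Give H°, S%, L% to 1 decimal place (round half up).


Normalize: R'=211/255≈0.8275, G'=147/255≈0.5765, B'=114/255≈0.4471
Max=211/255, Min=114/255, Δ=Max-Min=97/255
L = (Max+Min)/2 = (211+114)/510 = 325/510 = 0.63725… → L = 63.7%
L > 0.5 → S = Δ/(2-Max-Min) = 97/(510-211-114) = 97/185 = 0.52432… → S = 52.4%
(the 1/255 factors cancel in S and H, so raw channel differences can be used)
Max is R' → H = 60 × (((G-B)/Δ) mod 6) = 60 × (((147-114)/97) mod 6)
  33/97 = 0.3402…
  H = 60 × 0.3402… = 20.412…° → H = 20.4°
= HSL(20.4°, 52.4%, 63.7%)


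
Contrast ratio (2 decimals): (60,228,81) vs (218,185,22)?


Linearize each sRGB channel c=v/255: c/12.92 if c ≤ 0.04045 else ((c+0.055)/1.055)^2.4
L = 0.2126×R_lin + 0.7152×G_lin + 0.0722×B_lin
Color 1 (60,228,81):
  R=60: 60/255≈0.2353 > 0.04045 → ((0.2353+0.055)/1.055)^2.4 ≈ 0.04519
  G=228: 228/255≈0.8941 > 0.04045 → ((0.8941+0.055)/1.055)^2.4 ≈ 0.77582
  B=81: 81/255≈0.3176 > 0.04045 → ((0.3176+0.055)/1.055)^2.4 ≈ 0.08228
  L1 = 0.2126×0.04519 + 0.7152×0.77582 + 0.0722×0.08228 ≈ 0.57042
Color 2 (218,185,22):
  R=218: 218/255≈0.8549 > 0.04045 → ((0.8549+0.055)/1.055)^2.4 ≈ 0.70110
  G=185: 185/255≈0.7255 > 0.04045 → ((0.7255+0.055)/1.055)^2.4 ≈ 0.48515
  B=22: 22/255≈0.0863 > 0.04045 → ((0.0863+0.055)/1.055)^2.4 ≈ 0.00802
  L2 = 0.2126×0.70110 + 0.7152×0.48515 + 0.0722×0.00802 ≈ 0.49661
Lighter = 0.57042, Darker = 0.49661
Ratio = (L_lighter + 0.05) / (L_darker + 0.05)
Ratio = (0.57042 + 0.05) / (0.49661 + 0.05) = 0.62042 / 0.54661 ≈ 1.1350
Ratio ≈ 1.14:1


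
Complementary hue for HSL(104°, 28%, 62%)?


Complement = opposite side of color wheel = hue + 180°
H' = (104 + 180) mod 360 = 284°
S and L unchanged.
= HSL(284°, 28%, 62%)


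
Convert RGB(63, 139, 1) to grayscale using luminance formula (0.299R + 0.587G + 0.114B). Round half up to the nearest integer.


Gray = 0.299×R + 0.587×G + 0.114×B
Gray = 0.299×63 + 0.587×139 + 0.114×1
Gray = 18.837 + 81.593 + 0.114
Gray = 100.544 → round half up → 101
Gray = 101


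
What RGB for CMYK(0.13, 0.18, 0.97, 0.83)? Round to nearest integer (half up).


R = 255 × (1-C) × (1-K) = 255 × 0.87 × 0.17 = 37.7145 → 38
G = 255 × (1-M) × (1-K) = 255 × 0.82 × 0.17 = 35.547 → 36
B = 255 × (1-Y) × (1-K) = 255 × 0.03 × 0.17 = 1.3005 → 1
= RGB(38, 36, 1)


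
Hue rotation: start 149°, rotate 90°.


New hue = (H + rotation) mod 360
New hue = (149 + 90) mod 360
= 239 mod 360
= 239°


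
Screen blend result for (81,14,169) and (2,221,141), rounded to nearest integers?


Screen: C = 255 - (255-A)×(255-B)/255, rounded to nearest integer
R: 255 - (255-81)×(255-2)/255 = 255 - 44022/255 ≈ 255 - 172.635 = 82.365 → 82
G: 255 - (255-14)×(255-221)/255 = 255 - 8194/255 ≈ 255 - 32.133 = 222.867 → 223
B: 255 - (255-169)×(255-141)/255 = 255 - 9804/255 ≈ 255 - 38.447 = 216.553 → 217
= RGB(82, 223, 217)


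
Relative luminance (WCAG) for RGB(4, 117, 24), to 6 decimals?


Linearize each channel (sRGB transfer function): c = v/255; c_lin = c/12.92 if c ≤ 0.04045, else ((c+0.055)/1.055)^2.4
  R: 4/255 ≈ 0.015686 ≤ 0.04045 → 0.015686/12.92 ≈ 0.001214
  G: 117/255 ≈ 0.458824 > 0.04045 → ((0.458824+0.055)/1.055)^2.4 ≈ 0.177888
  B: 24/255 ≈ 0.094118 > 0.04045 → ((0.094118+0.055)/1.055)^2.4 ≈ 0.009134
R_lin = 0.001214, G_lin = 0.177888, B_lin = 0.009134
L = 0.2126×R + 0.7152×G + 0.0722×B
L = 0.2126×0.001214 + 0.7152×0.177888 + 0.0722×0.009134
L ≈ 0.128143


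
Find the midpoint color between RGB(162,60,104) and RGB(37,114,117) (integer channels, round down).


Midpoint: each channel = ⌊(C₁+C₂)/2⌋
R: ⌊(162+37)/2⌋ = 99
G: ⌊(60+114)/2⌋ = 87
B: ⌊(104+117)/2⌋ = 110
= RGB(99, 87, 110)


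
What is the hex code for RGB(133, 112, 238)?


R = 133 → 85 (hex)
G = 112 → 70 (hex)
B = 238 → EE (hex)
Hex = #8570EE


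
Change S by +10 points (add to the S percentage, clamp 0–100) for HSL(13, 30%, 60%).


Original S = 30%
Adjustment = +10 percentage points
New S = 30 + (10) = 40
Clamp to [0, 100] → 40
= HSL(13°, 40%, 60%)


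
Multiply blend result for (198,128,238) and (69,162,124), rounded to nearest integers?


Multiply: C = A×B/255, rounded to nearest integer
R: 198×69/255 = 13662/255 ≈ 53.576 → 54
G: 128×162/255 = 20736/255 ≈ 81.318 → 81
B: 238×124/255 = 29512/255 ≈ 115.733 → 116
= RGB(54, 81, 116)


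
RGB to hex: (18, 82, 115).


R = 18 → 12 (hex)
G = 82 → 52 (hex)
B = 115 → 73 (hex)
Hex = #125273


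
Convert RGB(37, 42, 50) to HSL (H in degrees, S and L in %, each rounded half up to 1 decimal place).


Normalize: R'=37/255≈0.1451, G'=42/255≈0.1647, B'=50/255≈0.1961
Max=50/255, Min=37/255, Δ=Max-Min=13/255
L = (Max+Min)/2 = (50+37)/510 = 87/510 = 0.17058… → L = 17.1%
L ≤ 0.5 → S = Δ/(Max+Min) = 13/(50+37) = 13/87 = 0.14942… → S = 14.9%
(the 1/255 factors cancel in S and H, so raw channel differences can be used)
Max is B' → H = 60 × ((R-G)/Δ + 4) = 60 × ((37-42)/13 + 4)
  -5/13 + 4 = -0.3846… + 4 = 3.6153…
  H = 60 × 3.6153… = 216.923…° → H = 216.9°
= HSL(216.9°, 14.9%, 17.1%)


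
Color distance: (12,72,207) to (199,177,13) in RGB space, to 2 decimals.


d = √[(R₁-R₂)² + (G₁-G₂)² + (B₁-B₂)²]
d = √[(12-199)² + (72-177)² + (207-13)²]
d = √[34969 + 11025 + 37636]
d = √83630
d ≈ 289.19


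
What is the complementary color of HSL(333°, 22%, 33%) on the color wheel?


Complement = opposite side of color wheel = hue + 180°
H' = (333 + 180) mod 360 = 153°
S and L unchanged.
= HSL(153°, 22%, 33%)


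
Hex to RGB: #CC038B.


CC → 204 (R)
03 → 3 (G)
8B → 139 (B)
= RGB(204, 3, 139)


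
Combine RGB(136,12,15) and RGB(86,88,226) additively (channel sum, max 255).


Additive: each channel = min(255, C₁+C₂)
R: 136+86 = 222 → 222
G: 12+88 = 100 → 100
B: 15+226 = 241 → 241
= RGB(222, 100, 241)


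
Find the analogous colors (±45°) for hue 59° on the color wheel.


Base hue: 59°
Left analog: (59 - 45) mod 360 = 14°
Right analog: (59 + 45) mod 360 = 104°
Analogous hues = 14° and 104°


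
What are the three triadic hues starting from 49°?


Triadic: equally spaced at 120° intervals
H1 = 49°
H2 = (49 + 120) mod 360 = 169°
H3 = (49 + 240) mod 360 = 289°
Triadic = 49°, 169°, 289°


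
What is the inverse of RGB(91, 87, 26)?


Invert: (255-R, 255-G, 255-B)
R: 255-91 = 164
G: 255-87 = 168
B: 255-26 = 229
= RGB(164, 168, 229)


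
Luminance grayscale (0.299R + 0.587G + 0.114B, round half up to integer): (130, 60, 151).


Gray = 0.299×R + 0.587×G + 0.114×B
Gray = 0.299×130 + 0.587×60 + 0.114×151
Gray = 38.870 + 35.220 + 17.214
Gray = 91.304 → round half up → 91
Gray = 91


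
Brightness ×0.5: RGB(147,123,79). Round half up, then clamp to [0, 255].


Multiply each channel by 0.5, round half up, clamp to [0, 255]
R: 147×0.5 = 73.5 → round → 74
G: 123×0.5 = 61.5 → round → 62
B: 79×0.5 = 39.5 → round → 40
= RGB(74, 62, 40)


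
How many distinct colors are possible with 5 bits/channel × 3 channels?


Total bits = 5 bits/channel × 3 channels = 15 bits
Distinct colors = 2^15
= 32,768 colors


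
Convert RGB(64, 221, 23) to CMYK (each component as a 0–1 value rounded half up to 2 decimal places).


R'=64/255≈0.2510, G'=221/255≈0.8667, B'=23/255≈0.0902
K = 1 - max(R',G',B') = 1 - 221/255 = 34/255 = 0.13333… → 0.13
(1-R'-K)/(1-K) simplifies to (max-R)/max with max = 221:
C = (221-64)/221 = 157/221 = 0.71040… → 0.71
M = (221-221)/221 = 0/221 = 0 → 0.00
Y = (221-23)/221 = 198/221 = 0.89592… → 0.90
= CMYK(0.71, 0.00, 0.90, 0.13)


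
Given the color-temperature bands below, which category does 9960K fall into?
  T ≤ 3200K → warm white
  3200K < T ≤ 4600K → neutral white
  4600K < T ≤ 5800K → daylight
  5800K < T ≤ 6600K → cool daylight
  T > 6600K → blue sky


Temperature: 9960K
9960K > 6600K → blue sky
Classification: blue sky


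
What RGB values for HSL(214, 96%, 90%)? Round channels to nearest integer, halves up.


H=214°, S=0.96, L=0.90
C = (1-|2L-1|)×S = (1-|0.80|)×0.96 = 0.192
H' = H/60 = 214/60 ≈ 3.5667; X = C×(1-|H' mod 2 - 1|) = 0.0832
m = L - C/2 = 0.90 - 0.096 = 0.804
Sector ⌊H'⌋ = 3 → (R',G',B') = (0.0, 0.0832, 0.192)
RGB = ((R'+m)×255, (G'+m)×255, (B'+m)×255) = (205.02, 226.236, 253.98)
Round half up → RGB(205, 226, 254)


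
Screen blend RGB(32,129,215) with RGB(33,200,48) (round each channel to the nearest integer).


Screen: C = 255 - (255-A)×(255-B)/255, rounded to nearest integer
R: 255 - (255-32)×(255-33)/255 = 255 - 49506/255 ≈ 255 - 194.141 = 60.859 → 61
G: 255 - (255-129)×(255-200)/255 = 255 - 6930/255 ≈ 255 - 27.176 = 227.824 → 228
B: 255 - (255-215)×(255-48)/255 = 255 - 8280/255 ≈ 255 - 32.471 = 222.529 → 223
= RGB(61, 228, 223)


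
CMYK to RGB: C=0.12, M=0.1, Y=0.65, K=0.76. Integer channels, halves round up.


R = 255 × (1-C) × (1-K) = 255 × 0.88 × 0.24 = 53.856 → 54
G = 255 × (1-M) × (1-K) = 255 × 0.90 × 0.24 = 55.08 → 55
B = 255 × (1-Y) × (1-K) = 255 × 0.35 × 0.24 = 21.42 → 21
= RGB(54, 55, 21)


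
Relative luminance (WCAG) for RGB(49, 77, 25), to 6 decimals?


Linearize each channel (sRGB transfer function): c = v/255; c_lin = c/12.92 if c ≤ 0.04045, else ((c+0.055)/1.055)^2.4
  R: 49/255 ≈ 0.192157 > 0.04045 → ((0.192157+0.055)/1.055)^2.4 ≈ 0.030713
  G: 77/255 ≈ 0.301961 > 0.04045 → ((0.301961+0.055)/1.055)^2.4 ≈ 0.074214
  B: 25/255 ≈ 0.098039 > 0.04045 → ((0.098039+0.055)/1.055)^2.4 ≈ 0.009721
R_lin = 0.030713, G_lin = 0.074214, B_lin = 0.009721
L = 0.2126×R + 0.7152×G + 0.0722×B
L = 0.2126×0.030713 + 0.7152×0.074214 + 0.0722×0.009721
L ≈ 0.060309


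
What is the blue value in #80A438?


Color: #80A438
R = 80 = 128
G = A4 = 164
B = 38 = 56
Blue = 56


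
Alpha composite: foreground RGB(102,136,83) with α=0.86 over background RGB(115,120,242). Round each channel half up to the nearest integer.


C = α×F + (1-α)×B, with 1-α = 0.14
R: 0.86×102 + 0.14×115 = 87.72 + 16.10 = 103.82 → 104
G: 0.86×136 + 0.14×120 = 116.96 + 16.80 = 133.76 → 134
B: 0.86×83 + 0.14×242 = 71.38 + 33.88 = 105.26 → 105
= RGB(104, 134, 105)


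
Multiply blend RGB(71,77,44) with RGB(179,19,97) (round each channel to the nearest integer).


Multiply: C = A×B/255, rounded to nearest integer
R: 71×179/255 = 12709/255 ≈ 49.839 → 50
G: 77×19/255 = 1463/255 ≈ 5.737 → 6
B: 44×97/255 = 4268/255 ≈ 16.737 → 17
= RGB(50, 6, 17)


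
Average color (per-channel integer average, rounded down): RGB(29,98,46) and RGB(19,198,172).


Midpoint: each channel = ⌊(C₁+C₂)/2⌋
R: ⌊(29+19)/2⌋ = 24
G: ⌊(98+198)/2⌋ = 148
B: ⌊(46+172)/2⌋ = 109
= RGB(24, 148, 109)


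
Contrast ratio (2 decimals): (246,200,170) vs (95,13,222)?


Linearize each sRGB channel c=v/255: c/12.92 if c ≤ 0.04045 else ((c+0.055)/1.055)^2.4
L = 0.2126×R_lin + 0.7152×G_lin + 0.0722×B_lin
Color 1 (246,200,170):
  R=246: 246/255≈0.9647 > 0.04045 → ((0.9647+0.055)/1.055)^2.4 ≈ 0.92158
  G=200: 200/255≈0.7843 > 0.04045 → ((0.7843+0.055)/1.055)^2.4 ≈ 0.57758
  B=170: 170/255≈0.6667 > 0.04045 → ((0.6667+0.055)/1.055)^2.4 ≈ 0.40198
  L1 = 0.2126×0.92158 + 0.7152×0.57758 + 0.0722×0.40198 ≈ 0.63804
Color 2 (95,13,222):
  R=95: 95/255≈0.3725 > 0.04045 → ((0.3725+0.055)/1.055)^2.4 ≈ 0.11444
  G=13: 13/255≈0.0510 > 0.04045 → ((0.0510+0.055)/1.055)^2.4 ≈ 0.00402
  B=222: 222/255≈0.8706 > 0.04045 → ((0.8706+0.055)/1.055)^2.4 ≈ 0.73046
  L2 = 0.2126×0.11444 + 0.7152×0.00402 + 0.0722×0.73046 ≈ 0.07995
Lighter = 0.63804, Darker = 0.07995
Ratio = (L_lighter + 0.05) / (L_darker + 0.05)
Ratio = (0.63804 + 0.05) / (0.07995 + 0.05) = 0.68804 / 0.12995 ≈ 5.2948
Ratio ≈ 5.29:1


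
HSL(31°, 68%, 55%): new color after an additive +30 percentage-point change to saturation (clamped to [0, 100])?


Original S = 68%
Adjustment = +30 percentage points
New S = 68 + (30) = 98
Clamp to [0, 100] → 98
= HSL(31°, 98%, 55%)


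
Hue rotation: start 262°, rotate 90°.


New hue = (H + rotation) mod 360
New hue = (262 + 90) mod 360
= 352 mod 360
= 352°


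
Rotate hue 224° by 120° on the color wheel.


New hue = (H + rotation) mod 360
New hue = (224 + 120) mod 360
= 344 mod 360
= 344°


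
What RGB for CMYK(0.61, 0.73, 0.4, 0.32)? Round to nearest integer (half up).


R = 255 × (1-C) × (1-K) = 255 × 0.39 × 0.68 = 67.626 → 68
G = 255 × (1-M) × (1-K) = 255 × 0.27 × 0.68 = 46.818 → 47
B = 255 × (1-Y) × (1-K) = 255 × 0.60 × 0.68 = 104.04 → 104
= RGB(68, 47, 104)


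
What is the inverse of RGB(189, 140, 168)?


Invert: (255-R, 255-G, 255-B)
R: 255-189 = 66
G: 255-140 = 115
B: 255-168 = 87
= RGB(66, 115, 87)


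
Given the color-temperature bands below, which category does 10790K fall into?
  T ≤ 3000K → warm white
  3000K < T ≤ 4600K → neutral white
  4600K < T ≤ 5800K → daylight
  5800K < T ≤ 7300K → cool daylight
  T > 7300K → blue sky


Temperature: 10790K
10790K > 7300K → blue sky
Classification: blue sky


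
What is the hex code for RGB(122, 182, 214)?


R = 122 → 7A (hex)
G = 182 → B6 (hex)
B = 214 → D6 (hex)
Hex = #7AB6D6


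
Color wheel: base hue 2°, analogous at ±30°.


Base hue: 2°
Left analog: (2 - 30) mod 360 = 332°
Right analog: (2 + 30) mod 360 = 32°
Analogous hues = 332° and 32°


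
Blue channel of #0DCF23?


Color: #0DCF23
R = 0D = 13
G = CF = 207
B = 23 = 35
Blue = 35


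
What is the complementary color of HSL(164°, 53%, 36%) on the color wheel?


Complement = opposite side of color wheel = hue + 180°
H' = (164 + 180) mod 360 = 344°
S and L unchanged.
= HSL(344°, 53%, 36%)


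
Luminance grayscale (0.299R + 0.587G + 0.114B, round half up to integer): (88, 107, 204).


Gray = 0.299×R + 0.587×G + 0.114×B
Gray = 0.299×88 + 0.587×107 + 0.114×204
Gray = 26.312 + 62.809 + 23.256
Gray = 112.377 → round half up → 112
Gray = 112


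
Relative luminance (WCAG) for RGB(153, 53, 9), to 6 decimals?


Linearize each channel (sRGB transfer function): c = v/255; c_lin = c/12.92 if c ≤ 0.04045, else ((c+0.055)/1.055)^2.4
  R: 153/255 ≈ 0.600000 > 0.04045 → ((0.600000+0.055)/1.055)^2.4 ≈ 0.318547
  G: 53/255 ≈ 0.207843 > 0.04045 → ((0.207843+0.055)/1.055)^2.4 ≈ 0.035601
  B: 9/255 ≈ 0.035294 ≤ 0.04045 → 0.035294/12.92 ≈ 0.002732
R_lin = 0.318547, G_lin = 0.035601, B_lin = 0.002732
L = 0.2126×R + 0.7152×G + 0.0722×B
L = 0.2126×0.318547 + 0.7152×0.035601 + 0.0722×0.002732
L ≈ 0.093382


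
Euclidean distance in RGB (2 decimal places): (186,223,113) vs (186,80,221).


d = √[(R₁-R₂)² + (G₁-G₂)² + (B₁-B₂)²]
d = √[(186-186)² + (223-80)² + (113-221)²]
d = √[0 + 20449 + 11664]
d = √32113
d ≈ 179.20


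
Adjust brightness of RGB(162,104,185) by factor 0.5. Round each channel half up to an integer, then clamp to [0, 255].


Multiply each channel by 0.5, round half up, clamp to [0, 255]
R: 162×0.5 = 81
G: 104×0.5 = 52
B: 185×0.5 = 92.5 → round → 93
= RGB(81, 52, 93)


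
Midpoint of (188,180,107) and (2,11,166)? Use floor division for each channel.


Midpoint: each channel = ⌊(C₁+C₂)/2⌋
R: ⌊(188+2)/2⌋ = 95
G: ⌊(180+11)/2⌋ = 95
B: ⌊(107+166)/2⌋ = 136
= RGB(95, 95, 136)


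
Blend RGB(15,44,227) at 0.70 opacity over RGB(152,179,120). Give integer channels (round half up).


C = α×F + (1-α)×B, with 1-α = 0.30
R: 0.70×15 + 0.30×152 = 10.50 + 45.60 = 56.10 → 56
G: 0.70×44 + 0.30×179 = 30.80 + 53.70 = 84.50 → 85
B: 0.70×227 + 0.30×120 = 158.90 + 36.00 = 194.90 → 195
= RGB(56, 85, 195)


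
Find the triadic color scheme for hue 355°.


Triadic: equally spaced at 120° intervals
H1 = 355°
H2 = (355 + 120) mod 360 = 115°
H3 = (355 + 240) mod 360 = 235°
Triadic = 355°, 115°, 235°


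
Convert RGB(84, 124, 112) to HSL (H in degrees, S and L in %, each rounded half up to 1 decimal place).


Normalize: R'=84/255≈0.3294, G'=124/255≈0.4863, B'=112/255≈0.4392
Max=124/255, Min=84/255, Δ=Max-Min=40/255
L = (Max+Min)/2 = (124+84)/510 = 208/510 = 0.40784… → L = 40.8%
L ≤ 0.5 → S = Δ/(Max+Min) = 40/(124+84) = 40/208 = 0.19230… → S = 19.2%
(the 1/255 factors cancel in S and H, so raw channel differences can be used)
Max is G' → H = 60 × ((B-R)/Δ + 2) = 60 × ((112-84)/40 + 2)
  28/40 + 2 = 0.7 + 2 = 2.7
  H = 60 × 2.7 = 162° → H = 162.0°
= HSL(162.0°, 19.2%, 40.8%)


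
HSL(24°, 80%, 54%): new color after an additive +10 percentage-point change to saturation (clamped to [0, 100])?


Original S = 80%
Adjustment = +10 percentage points
New S = 80 + (10) = 90
Clamp to [0, 100] → 90
= HSL(24°, 90%, 54%)


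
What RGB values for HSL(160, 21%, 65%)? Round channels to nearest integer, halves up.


H=160°, S=0.21, L=0.65
C = (1-|2L-1|)×S = (1-|0.30|)×0.21 = 0.147
H' = H/60 = 160/60 ≈ 2.6667; X = C×(1-|H' mod 2 - 1|) = 0.098
m = L - C/2 = 0.65 - 0.0735 = 0.5765
Sector ⌊H'⌋ = 2 → (R',G',B') = (0.0, 0.147, 0.098)
RGB = ((R'+m)×255, (G'+m)×255, (B'+m)×255) = (147.0075, 184.4925, 171.9975)
Round half up → RGB(147, 184, 172)


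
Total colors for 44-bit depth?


Colors = 2^bits = 2^44
= 17,592,186,044,416 colors


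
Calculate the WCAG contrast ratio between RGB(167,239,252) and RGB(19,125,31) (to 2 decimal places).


Linearize each sRGB channel c=v/255: c/12.92 if c ≤ 0.04045 else ((c+0.055)/1.055)^2.4
L = 0.2126×R_lin + 0.7152×G_lin + 0.0722×B_lin
Color 1 (167,239,252):
  R=167: 167/255≈0.6549 > 0.04045 → ((0.6549+0.055)/1.055)^2.4 ≈ 0.38643
  G=239: 239/255≈0.9373 > 0.04045 → ((0.9373+0.055)/1.055)^2.4 ≈ 0.86316
  B=252: 252/255≈0.9882 > 0.04045 → ((0.9882+0.055)/1.055)^2.4 ≈ 0.97345
  L1 = 0.2126×0.38643 + 0.7152×0.86316 + 0.0722×0.97345 ≈ 0.76977
Color 2 (19,125,31):
  R=19: 19/255≈0.0745 > 0.04045 → ((0.0745+0.055)/1.055)^2.4 ≈ 0.00651
  G=125: 125/255≈0.4902 > 0.04045 → ((0.4902+0.055)/1.055)^2.4 ≈ 0.20508
  B=31: 31/255≈0.1216 > 0.04045 → ((0.1216+0.055)/1.055)^2.4 ≈ 0.01370
  L2 = 0.2126×0.00651 + 0.7152×0.20508 + 0.0722×0.01370 ≈ 0.14905
Lighter = 0.76977, Darker = 0.14905
Ratio = (L_lighter + 0.05) / (L_darker + 0.05)
Ratio = (0.76977 + 0.05) / (0.14905 + 0.05) = 0.81977 / 0.19905 ≈ 4.1185
Ratio ≈ 4.12:1


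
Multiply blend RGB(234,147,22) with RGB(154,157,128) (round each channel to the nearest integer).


Multiply: C = A×B/255, rounded to nearest integer
R: 234×154/255 = 36036/255 ≈ 141.318 → 141
G: 147×157/255 = 23079/255 ≈ 90.506 → 91
B: 22×128/255 = 2816/255 ≈ 11.043 → 11
= RGB(141, 91, 11)


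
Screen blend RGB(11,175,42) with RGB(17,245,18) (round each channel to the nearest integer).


Screen: C = 255 - (255-A)×(255-B)/255, rounded to nearest integer
R: 255 - (255-11)×(255-17)/255 = 255 - 58072/255 ≈ 255 - 227.733 = 27.267 → 27
G: 255 - (255-175)×(255-245)/255 = 255 - 800/255 ≈ 255 - 3.137 = 251.863 → 252
B: 255 - (255-42)×(255-18)/255 = 255 - 50481/255 ≈ 255 - 197.965 = 57.035 → 57
= RGB(27, 252, 57)


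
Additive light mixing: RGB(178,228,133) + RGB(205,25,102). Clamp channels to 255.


Additive: each channel = min(255, C₁+C₂)
R: 178+205 = 383 → 255
G: 228+25 = 253 → 253
B: 133+102 = 235 → 235
= RGB(255, 253, 235)


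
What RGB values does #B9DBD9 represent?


B9 → 185 (R)
DB → 219 (G)
D9 → 217 (B)
= RGB(185, 219, 217)


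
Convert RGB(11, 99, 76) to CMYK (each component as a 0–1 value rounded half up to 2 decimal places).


R'=11/255≈0.0431, G'=99/255≈0.3882, B'=76/255≈0.2980
K = 1 - max(R',G',B') = 1 - 99/255 = 156/255 = 0.61176… → 0.61
(1-R'-K)/(1-K) simplifies to (max-R)/max with max = 99:
C = (99-11)/99 = 88/99 = 0.88888… → 0.89
M = (99-99)/99 = 0/99 = 0 → 0.00
Y = (99-76)/99 = 23/99 = 0.23232… → 0.23
= CMYK(0.89, 0.00, 0.23, 0.61)


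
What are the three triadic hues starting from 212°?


Triadic: equally spaced at 120° intervals
H1 = 212°
H2 = (212 + 120) mod 360 = 332°
H3 = (212 + 240) mod 360 = 92°
Triadic = 212°, 332°, 92°


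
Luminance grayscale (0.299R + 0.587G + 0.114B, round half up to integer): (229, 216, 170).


Gray = 0.299×R + 0.587×G + 0.114×B
Gray = 0.299×229 + 0.587×216 + 0.114×170
Gray = 68.471 + 126.792 + 19.380
Gray = 214.643 → round half up → 215
Gray = 215


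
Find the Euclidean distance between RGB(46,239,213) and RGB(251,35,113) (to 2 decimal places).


d = √[(R₁-R₂)² + (G₁-G₂)² + (B₁-B₂)²]
d = √[(46-251)² + (239-35)² + (213-113)²]
d = √[42025 + 41616 + 10000]
d = √93641
d ≈ 306.01


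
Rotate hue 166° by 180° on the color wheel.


New hue = (H + rotation) mod 360
New hue = (166 + 180) mod 360
= 346 mod 360
= 346°


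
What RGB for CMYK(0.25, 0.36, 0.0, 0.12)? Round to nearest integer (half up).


R = 255 × (1-C) × (1-K) = 255 × 0.75 × 0.88 = 168.3 → 168
G = 255 × (1-M) × (1-K) = 255 × 0.64 × 0.88 = 143.616 → 144
B = 255 × (1-Y) × (1-K) = 255 × 1.00 × 0.88 = 224.4 → 224
= RGB(168, 144, 224)


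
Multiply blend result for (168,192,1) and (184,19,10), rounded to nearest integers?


Multiply: C = A×B/255, rounded to nearest integer
R: 168×184/255 = 30912/255 ≈ 121.224 → 121
G: 192×19/255 = 3648/255 ≈ 14.306 → 14
B: 1×10/255 = 10/255 ≈ 0.039 → 0
= RGB(121, 14, 0)


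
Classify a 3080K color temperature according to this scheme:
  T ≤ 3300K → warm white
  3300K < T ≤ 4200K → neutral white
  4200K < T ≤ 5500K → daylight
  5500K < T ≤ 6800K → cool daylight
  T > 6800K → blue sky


Temperature: 3080K
3080K ≤ 3300K → warm white
Classification: warm white


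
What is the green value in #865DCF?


Color: #865DCF
R = 86 = 134
G = 5D = 93
B = CF = 207
Green = 93


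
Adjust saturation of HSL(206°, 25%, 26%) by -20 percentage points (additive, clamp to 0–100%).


Original S = 25%
Adjustment = -20 percentage points
New S = 25 + (-20) = 5
Clamp to [0, 100] → 5
= HSL(206°, 5%, 26%)


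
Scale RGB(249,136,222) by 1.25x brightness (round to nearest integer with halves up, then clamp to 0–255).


Multiply each channel by 1.25, round half up, clamp to [0, 255]
R: 249×1.25 = 311.25 → round → 311 → clamp → 255
G: 136×1.25 = 170
B: 222×1.25 = 277.5 → round → 278 → clamp → 255
= RGB(255, 170, 255)


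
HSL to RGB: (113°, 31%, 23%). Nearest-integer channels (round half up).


H=113°, S=0.31, L=0.23
C = (1-|2L-1|)×S = (1-|-0.54|)×0.31 = 0.1426
H' = H/60 = 113/60 ≈ 1.8833; X = C×(1-|H' mod 2 - 1|) ≈ 0.0166
m = L - C/2 = 0.23 - 0.0713 = 0.1587
Sector ⌊H'⌋ = 1 → (R',G',B') = (≈0.0166, 0.1426, 0.0)
RGB = ((R'+m)×255, (G'+m)×255, (B'+m)×255) = (44.71085, 76.8315, 40.4685)
Round half up → RGB(45, 77, 40)


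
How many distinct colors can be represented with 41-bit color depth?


Colors = 2^bits = 2^41
= 2,199,023,255,552 colors


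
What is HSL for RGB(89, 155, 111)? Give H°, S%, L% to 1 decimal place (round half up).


Normalize: R'=89/255≈0.3490, G'=155/255≈0.6078, B'=111/255≈0.4353
Max=155/255, Min=89/255, Δ=Max-Min=66/255
L = (Max+Min)/2 = (155+89)/510 = 244/510 = 0.47843… → L = 47.8%
L ≤ 0.5 → S = Δ/(Max+Min) = 66/(155+89) = 66/244 = 0.27049… → S = 27.0%
(the 1/255 factors cancel in S and H, so raw channel differences can be used)
Max is G' → H = 60 × ((B-R)/Δ + 2) = 60 × ((111-89)/66 + 2)
  22/66 + 2 = 0.3333… + 2 = 2.3333…
  H = 60 × 2.3333… = 140° → H = 140.0°
= HSL(140.0°, 27.0%, 47.8%)


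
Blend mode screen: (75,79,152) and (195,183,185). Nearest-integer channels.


Screen: C = 255 - (255-A)×(255-B)/255, rounded to nearest integer
R: 255 - (255-75)×(255-195)/255 = 255 - 10800/255 ≈ 255 - 42.353 = 212.647 → 213
G: 255 - (255-79)×(255-183)/255 = 255 - 12672/255 ≈ 255 - 49.694 = 205.306 → 205
B: 255 - (255-152)×(255-185)/255 = 255 - 7210/255 ≈ 255 - 28.275 = 226.725 → 227
= RGB(213, 205, 227)


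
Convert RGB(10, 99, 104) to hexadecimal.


R = 10 → 0A (hex)
G = 99 → 63 (hex)
B = 104 → 68 (hex)
Hex = #0A6368


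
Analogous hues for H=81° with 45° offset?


Base hue: 81°
Left analog: (81 - 45) mod 360 = 36°
Right analog: (81 + 45) mod 360 = 126°
Analogous hues = 36° and 126°


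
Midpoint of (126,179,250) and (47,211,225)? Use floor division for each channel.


Midpoint: each channel = ⌊(C₁+C₂)/2⌋
R: ⌊(126+47)/2⌋ = 86
G: ⌊(179+211)/2⌋ = 195
B: ⌊(250+225)/2⌋ = 237
= RGB(86, 195, 237)


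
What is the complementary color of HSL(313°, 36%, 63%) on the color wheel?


Complement = opposite side of color wheel = hue + 180°
H' = (313 + 180) mod 360 = 133°
S and L unchanged.
= HSL(133°, 36%, 63%)


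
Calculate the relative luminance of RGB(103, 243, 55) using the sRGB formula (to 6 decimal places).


Linearize each channel (sRGB transfer function): c = v/255; c_lin = c/12.92 if c ≤ 0.04045, else ((c+0.055)/1.055)^2.4
  R: 103/255 ≈ 0.403922 > 0.04045 → ((0.403922+0.055)/1.055)^2.4 ≈ 0.135633
  G: 243/255 ≈ 0.952941 > 0.04045 → ((0.952941+0.055)/1.055)^2.4 ≈ 0.896269
  B: 55/255 ≈ 0.215686 > 0.04045 → ((0.215686+0.055)/1.055)^2.4 ≈ 0.038204
R_lin = 0.135633, G_lin = 0.896269, B_lin = 0.038204
L = 0.2126×R + 0.7152×G + 0.0722×B
L = 0.2126×0.135633 + 0.7152×0.896269 + 0.0722×0.038204
L ≈ 0.672606


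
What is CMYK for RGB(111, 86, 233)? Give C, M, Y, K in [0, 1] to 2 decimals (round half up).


R'=111/255≈0.4353, G'=86/255≈0.3373, B'=233/255≈0.9137
K = 1 - max(R',G',B') = 1 - 233/255 = 22/255 = 0.08627… → 0.09
(1-R'-K)/(1-K) simplifies to (max-R)/max with max = 233:
C = (233-111)/233 = 122/233 = 0.52360… → 0.52
M = (233-86)/233 = 147/233 = 0.63090… → 0.63
Y = (233-233)/233 = 0/233 = 0 → 0.00
= CMYK(0.52, 0.63, 0.00, 0.09)


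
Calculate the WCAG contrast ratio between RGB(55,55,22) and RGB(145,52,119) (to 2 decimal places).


Linearize each sRGB channel c=v/255: c/12.92 if c ≤ 0.04045 else ((c+0.055)/1.055)^2.4
L = 0.2126×R_lin + 0.7152×G_lin + 0.0722×B_lin
Color 1 (55,55,22):
  R=55: 55/255≈0.2157 > 0.04045 → ((0.2157+0.055)/1.055)^2.4 ≈ 0.03820
  G=55: 55/255≈0.2157 > 0.04045 → ((0.2157+0.055)/1.055)^2.4 ≈ 0.03820
  B=22: 22/255≈0.0863 > 0.04045 → ((0.0863+0.055)/1.055)^2.4 ≈ 0.00802
  L1 = 0.2126×0.03820 + 0.7152×0.03820 + 0.0722×0.00802 ≈ 0.03603
Color 2 (145,52,119):
  R=145: 145/255≈0.5686 > 0.04045 → ((0.5686+0.055)/1.055)^2.4 ≈ 0.28315
  G=52: 52/255≈0.2039 > 0.04045 → ((0.2039+0.055)/1.055)^2.4 ≈ 0.03434
  B=119: 119/255≈0.4667 > 0.04045 → ((0.4667+0.055)/1.055)^2.4 ≈ 0.18447
  L2 = 0.2126×0.28315 + 0.7152×0.03434 + 0.0722×0.18447 ≈ 0.09808
Lighter = 0.09808, Darker = 0.03603
Ratio = (L_lighter + 0.05) / (L_darker + 0.05)
Ratio = (0.09808 + 0.05) / (0.03603 + 0.05) = 0.14808 / 0.08603 ≈ 1.7213
Ratio ≈ 1.72:1


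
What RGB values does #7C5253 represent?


7C → 124 (R)
52 → 82 (G)
53 → 83 (B)
= RGB(124, 82, 83)


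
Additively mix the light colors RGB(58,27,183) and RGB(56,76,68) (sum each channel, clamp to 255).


Additive: each channel = min(255, C₁+C₂)
R: 58+56 = 114 → 114
G: 27+76 = 103 → 103
B: 183+68 = 251 → 251
= RGB(114, 103, 251)


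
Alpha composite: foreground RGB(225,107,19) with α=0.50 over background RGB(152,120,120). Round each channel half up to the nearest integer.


C = α×F + (1-α)×B, with 1-α = 0.50
R: 0.50×225 + 0.50×152 = 112.50 + 76.00 = 188.50 → 189
G: 0.50×107 + 0.50×120 = 53.50 + 60.00 = 113.50 → 114
B: 0.50×19 + 0.50×120 = 9.50 + 60.00 = 69.50 → 70
= RGB(189, 114, 70)


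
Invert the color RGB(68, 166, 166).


Invert: (255-R, 255-G, 255-B)
R: 255-68 = 187
G: 255-166 = 89
B: 255-166 = 89
= RGB(187, 89, 89)


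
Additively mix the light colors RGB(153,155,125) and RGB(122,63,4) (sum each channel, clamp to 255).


Additive: each channel = min(255, C₁+C₂)
R: 153+122 = 275 → 255
G: 155+63 = 218 → 218
B: 125+4 = 129 → 129
= RGB(255, 218, 129)


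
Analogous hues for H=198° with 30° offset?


Base hue: 198°
Left analog: (198 - 30) mod 360 = 168°
Right analog: (198 + 30) mod 360 = 228°
Analogous hues = 168° and 228°


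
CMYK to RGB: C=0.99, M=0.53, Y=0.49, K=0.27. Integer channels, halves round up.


R = 255 × (1-C) × (1-K) = 255 × 0.01 × 0.73 = 1.8615 → 2
G = 255 × (1-M) × (1-K) = 255 × 0.47 × 0.73 = 87.4905 → 87
B = 255 × (1-Y) × (1-K) = 255 × 0.51 × 0.73 = 94.9365 → 95
= RGB(2, 87, 95)


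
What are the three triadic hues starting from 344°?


Triadic: equally spaced at 120° intervals
H1 = 344°
H2 = (344 + 120) mod 360 = 104°
H3 = (344 + 240) mod 360 = 224°
Triadic = 344°, 104°, 224°


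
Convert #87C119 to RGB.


87 → 135 (R)
C1 → 193 (G)
19 → 25 (B)
= RGB(135, 193, 25)


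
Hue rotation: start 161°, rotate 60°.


New hue = (H + rotation) mod 360
New hue = (161 + 60) mod 360
= 221 mod 360
= 221°


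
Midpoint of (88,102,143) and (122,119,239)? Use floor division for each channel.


Midpoint: each channel = ⌊(C₁+C₂)/2⌋
R: ⌊(88+122)/2⌋ = 105
G: ⌊(102+119)/2⌋ = 110
B: ⌊(143+239)/2⌋ = 191
= RGB(105, 110, 191)


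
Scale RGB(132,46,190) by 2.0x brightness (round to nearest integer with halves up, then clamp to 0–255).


Multiply each channel by 2.0, round half up, clamp to [0, 255]
R: 132×2.0 = 264 → clamp → 255
G: 46×2.0 = 92
B: 190×2.0 = 380 → clamp → 255
= RGB(255, 92, 255)


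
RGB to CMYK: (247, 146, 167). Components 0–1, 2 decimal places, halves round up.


R'=247/255≈0.9686, G'=146/255≈0.5725, B'=167/255≈0.6549
K = 1 - max(R',G',B') = 1 - 247/255 = 8/255 = 0.03137… → 0.03
(1-R'-K)/(1-K) simplifies to (max-R)/max with max = 247:
C = (247-247)/247 = 0/247 = 0 → 0.00
M = (247-146)/247 = 101/247 = 0.40890… → 0.41
Y = (247-167)/247 = 80/247 = 0.32388… → 0.32
= CMYK(0.00, 0.41, 0.32, 0.03)


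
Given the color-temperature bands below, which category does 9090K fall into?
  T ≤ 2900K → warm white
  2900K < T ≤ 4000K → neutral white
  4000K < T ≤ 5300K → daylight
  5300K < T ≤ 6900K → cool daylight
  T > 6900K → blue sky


Temperature: 9090K
9090K > 6900K → blue sky
Classification: blue sky


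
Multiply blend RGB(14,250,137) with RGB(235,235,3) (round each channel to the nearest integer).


Multiply: C = A×B/255, rounded to nearest integer
R: 14×235/255 = 3290/255 ≈ 12.902 → 13
G: 250×235/255 = 58750/255 ≈ 230.392 → 230
B: 137×3/255 = 411/255 ≈ 1.612 → 2
= RGB(13, 230, 2)


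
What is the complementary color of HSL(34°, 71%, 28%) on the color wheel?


Complement = opposite side of color wheel = hue + 180°
H' = (34 + 180) mod 360 = 214°
S and L unchanged.
= HSL(214°, 71%, 28%)


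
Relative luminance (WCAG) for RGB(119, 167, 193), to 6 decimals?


Linearize each channel (sRGB transfer function): c = v/255; c_lin = c/12.92 if c ≤ 0.04045, else ((c+0.055)/1.055)^2.4
  R: 119/255 ≈ 0.466667 > 0.04045 → ((0.466667+0.055)/1.055)^2.4 ≈ 0.184475
  G: 167/255 ≈ 0.654902 > 0.04045 → ((0.654902+0.055)/1.055)^2.4 ≈ 0.386429
  B: 193/255 ≈ 0.756863 > 0.04045 → ((0.756863+0.055)/1.055)^2.4 ≈ 0.533276
R_lin = 0.184475, G_lin = 0.386429, B_lin = 0.533276
L = 0.2126×R + 0.7152×G + 0.0722×B
L = 0.2126×0.184475 + 0.7152×0.386429 + 0.0722×0.533276
L ≈ 0.354096


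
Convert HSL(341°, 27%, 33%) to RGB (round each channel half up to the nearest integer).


H=341°, S=0.27, L=0.33
C = (1-|2L-1|)×S = (1-|-0.34|)×0.27 = 0.1782
H' = H/60 = 341/60 ≈ 5.6833; X = C×(1-|H' mod 2 - 1|) = 0.05643
m = L - C/2 = 0.33 - 0.0891 = 0.2409
Sector ⌊H'⌋ = 5 → (R',G',B') = (0.1782, 0.0, 0.05643)
RGB = ((R'+m)×255, (G'+m)×255, (B'+m)×255) = (106.8705, 61.4295, 75.81915)
Round half up → RGB(107, 61, 76)


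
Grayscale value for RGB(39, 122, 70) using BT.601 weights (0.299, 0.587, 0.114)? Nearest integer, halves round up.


Gray = 0.299×R + 0.587×G + 0.114×B
Gray = 0.299×39 + 0.587×122 + 0.114×70
Gray = 11.661 + 71.614 + 7.980
Gray = 91.255 → round half up → 91
Gray = 91


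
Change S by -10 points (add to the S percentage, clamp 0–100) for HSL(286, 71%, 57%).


Original S = 71%
Adjustment = -10 percentage points
New S = 71 + (-10) = 61
Clamp to [0, 100] → 61
= HSL(286°, 61%, 57%)


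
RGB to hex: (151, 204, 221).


R = 151 → 97 (hex)
G = 204 → CC (hex)
B = 221 → DD (hex)
Hex = #97CCDD


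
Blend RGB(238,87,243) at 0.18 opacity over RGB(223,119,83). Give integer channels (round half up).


C = α×F + (1-α)×B, with 1-α = 0.82
R: 0.18×238 + 0.82×223 = 42.84 + 182.86 = 225.70 → 226
G: 0.18×87 + 0.82×119 = 15.66 + 97.58 = 113.24 → 113
B: 0.18×243 + 0.82×83 = 43.74 + 68.06 = 111.80 → 112
= RGB(226, 113, 112)


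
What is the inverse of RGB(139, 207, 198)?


Invert: (255-R, 255-G, 255-B)
R: 255-139 = 116
G: 255-207 = 48
B: 255-198 = 57
= RGB(116, 48, 57)


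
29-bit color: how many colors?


Colors = 2^bits = 2^29
= 536,870,912 colors


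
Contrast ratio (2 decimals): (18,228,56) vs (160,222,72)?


Linearize each sRGB channel c=v/255: c/12.92 if c ≤ 0.04045 else ((c+0.055)/1.055)^2.4
L = 0.2126×R_lin + 0.7152×G_lin + 0.0722×B_lin
Color 1 (18,228,56):
  R=18: 18/255≈0.0706 > 0.04045 → ((0.0706+0.055)/1.055)^2.4 ≈ 0.00605
  G=228: 228/255≈0.8941 > 0.04045 → ((0.8941+0.055)/1.055)^2.4 ≈ 0.77582
  B=56: 56/255≈0.2196 > 0.04045 → ((0.2196+0.055)/1.055)^2.4 ≈ 0.03955
  L1 = 0.2126×0.00605 + 0.7152×0.77582 + 0.0722×0.03955 ≈ 0.55901
Color 2 (160,222,72):
  R=160: 160/255≈0.6275 > 0.04045 → ((0.6275+0.055)/1.055)^2.4 ≈ 0.35153
  G=222: 222/255≈0.8706 > 0.04045 → ((0.8706+0.055)/1.055)^2.4 ≈ 0.73046
  B=72: 72/255≈0.2824 > 0.04045 → ((0.2824+0.055)/1.055)^2.4 ≈ 0.06480
  L2 = 0.2126×0.35153 + 0.7152×0.73046 + 0.0722×0.06480 ≈ 0.60184
Lighter = 0.60184, Darker = 0.55901
Ratio = (L_lighter + 0.05) / (L_darker + 0.05)
Ratio = (0.60184 + 0.05) / (0.55901 + 0.05) = 0.65184 / 0.60901 ≈ 1.0703
Ratio ≈ 1.07:1


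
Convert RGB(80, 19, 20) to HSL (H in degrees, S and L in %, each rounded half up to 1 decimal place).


Normalize: R'=80/255≈0.3137, G'=19/255≈0.0745, B'=20/255≈0.0784
Max=80/255, Min=19/255, Δ=Max-Min=61/255
L = (Max+Min)/2 = (80+19)/510 = 99/510 = 0.19411… → L = 19.4%
L ≤ 0.5 → S = Δ/(Max+Min) = 61/(80+19) = 61/99 = 0.61616… → S = 61.6%
(the 1/255 factors cancel in S and H, so raw channel differences can be used)
Max is R' → H = 60 × (((G-B)/Δ) mod 6) = 60 × (((19-20)/61) mod 6)
  (-1)/61 = -0.0163…; negative, so add 6 → 5.9836…
  H = 60 × 5.9836… = 359.016…° → H = 359.0°
= HSL(359.0°, 61.6%, 19.4%)


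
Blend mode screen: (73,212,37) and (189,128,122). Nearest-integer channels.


Screen: C = 255 - (255-A)×(255-B)/255, rounded to nearest integer
R: 255 - (255-73)×(255-189)/255 = 255 - 12012/255 ≈ 255 - 47.106 = 207.894 → 208
G: 255 - (255-212)×(255-128)/255 = 255 - 5461/255 ≈ 255 - 21.416 = 233.584 → 234
B: 255 - (255-37)×(255-122)/255 = 255 - 28994/255 ≈ 255 - 113.702 = 141.298 → 141
= RGB(208, 234, 141)


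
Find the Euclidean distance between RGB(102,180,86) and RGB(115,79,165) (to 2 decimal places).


d = √[(R₁-R₂)² + (G₁-G₂)² + (B₁-B₂)²]
d = √[(102-115)² + (180-79)² + (86-165)²]
d = √[169 + 10201 + 6241]
d = √16611
d ≈ 128.88


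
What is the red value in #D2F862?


Color: #D2F862
R = D2 = 210
G = F8 = 248
B = 62 = 98
Red = 210


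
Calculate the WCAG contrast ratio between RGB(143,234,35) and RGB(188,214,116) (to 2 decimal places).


Linearize each sRGB channel c=v/255: c/12.92 if c ≤ 0.04045 else ((c+0.055)/1.055)^2.4
L = 0.2126×R_lin + 0.7152×G_lin + 0.0722×B_lin
Color 1 (143,234,35):
  R=143: 143/255≈0.5608 > 0.04045 → ((0.5608+0.055)/1.055)^2.4 ≈ 0.27468
  G=234: 234/255≈0.9176 > 0.04045 → ((0.9176+0.055)/1.055)^2.4 ≈ 0.82279
  B=35: 35/255≈0.1373 > 0.04045 → ((0.1373+0.055)/1.055)^2.4 ≈ 0.01681
  L1 = 0.2126×0.27468 + 0.7152×0.82279 + 0.0722×0.01681 ≈ 0.64807
Color 2 (188,214,116):
  R=188: 188/255≈0.7373 > 0.04045 → ((0.7373+0.055)/1.055)^2.4 ≈ 0.50289
  G=214: 214/255≈0.8392 > 0.04045 → ((0.8392+0.055)/1.055)^2.4 ≈ 0.67244
  B=116: 116/255≈0.4549 > 0.04045 → ((0.4549+0.055)/1.055)^2.4 ≈ 0.17465
  L2 = 0.2126×0.50289 + 0.7152×0.67244 + 0.0722×0.17465 ≈ 0.60045
Lighter = 0.64807, Darker = 0.60045
Ratio = (L_lighter + 0.05) / (L_darker + 0.05)
Ratio = (0.64807 + 0.05) / (0.60045 + 0.05) = 0.69807 / 0.65045 ≈ 1.0732
Ratio ≈ 1.07:1


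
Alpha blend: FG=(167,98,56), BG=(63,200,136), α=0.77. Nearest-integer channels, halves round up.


C = α×F + (1-α)×B, with 1-α = 0.23
R: 0.77×167 + 0.23×63 = 128.59 + 14.49 = 143.08 → 143
G: 0.77×98 + 0.23×200 = 75.46 + 46.00 = 121.46 → 121
B: 0.77×56 + 0.23×136 = 43.12 + 31.28 = 74.40 → 74
= RGB(143, 121, 74)


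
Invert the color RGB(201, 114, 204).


Invert: (255-R, 255-G, 255-B)
R: 255-201 = 54
G: 255-114 = 141
B: 255-204 = 51
= RGB(54, 141, 51)


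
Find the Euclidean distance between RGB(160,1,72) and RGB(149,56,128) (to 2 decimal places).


d = √[(R₁-R₂)² + (G₁-G₂)² + (B₁-B₂)²]
d = √[(160-149)² + (1-56)² + (72-128)²]
d = √[121 + 3025 + 3136]
d = √6282
d ≈ 79.26
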